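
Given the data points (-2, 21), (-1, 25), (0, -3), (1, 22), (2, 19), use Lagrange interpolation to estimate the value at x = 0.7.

Lagrange interpolation formula:
P(x) = Σ yᵢ × Lᵢ(x)
where Lᵢ(x) = Π_{j≠i} (x - xⱼ)/(xᵢ - xⱼ)

L_0(0.7) = (0.7 - (-1))/(-2 - (-1)) × (0.7 - 0)/(-2 - 0) × (0.7 - 1)/(-2 - 1) × (0.7 - 2)/(-2 - 2) = 0.019338
L_1(0.7) = (0.7 - (-2))/(-1 - (-2)) × (0.7 - 0)/(-1 - 0) × (0.7 - 1)/(-1 - 1) × (0.7 - 2)/(-1 - 2) = -0.122850
L_2(0.7) = (0.7 - (-2))/(0 - (-2)) × (0.7 - (-1))/(0 - (-1)) × (0.7 - 1)/(0 - 1) × (0.7 - 2)/(0 - 2) = 0.447525
L_3(0.7) = (0.7 - (-2))/(1 - (-2)) × (0.7 - (-1))/(1 - (-1)) × (0.7 - 0)/(1 - 0) × (0.7 - 2)/(1 - 2) = 0.696150
L_4(0.7) = (0.7 - (-2))/(2 - (-2)) × (0.7 - (-1))/(2 - (-1)) × (0.7 - 0)/(2 - 0) × (0.7 - 1)/(2 - 1) = -0.040163

P(0.7) = 21×L_0(0.7) + 25×L_1(0.7) + (-3)×L_2(0.7) + 22×L_3(0.7) + 19×L_4(0.7)
P(0.7) = 10.544475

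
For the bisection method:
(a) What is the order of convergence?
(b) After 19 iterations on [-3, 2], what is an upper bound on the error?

(a) Bisection has linear (order 1) convergence; the error is halved each step.

(b) Error bound = (b-a)/2^n = (2 - (-3))/2^{19}
    = 5/2^{19}

(a) 1 (linear); (b) error ≤ 9.54e-06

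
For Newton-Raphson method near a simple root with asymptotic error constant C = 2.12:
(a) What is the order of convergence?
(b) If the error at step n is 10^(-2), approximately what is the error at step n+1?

(a) Newton-Raphson has quadratic (order 2) convergence near simple roots.
    This means |e_{n+1}| ≈ C|e_n|².

(b) With |e_n| = 10^(-2) and C = 2.12:
    |e_{n+1}| ≈ 2.12 × (10^(-2))² = 2.12 × 10^(-4)

(a) 2 (quadratic); (b) |e_{n+1}| ≈ 2.120e-04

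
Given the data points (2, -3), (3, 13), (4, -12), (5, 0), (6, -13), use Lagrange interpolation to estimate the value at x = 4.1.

Lagrange interpolation formula:
P(x) = Σ yᵢ × Lᵢ(x)
where Lᵢ(x) = Π_{j≠i} (x - xⱼ)/(xᵢ - xⱼ)

L_0(4.1) = (4.1 - 3)/(2 - 3) × (4.1 - 4)/(2 - 4) × (4.1 - 5)/(2 - 5) × (4.1 - 6)/(2 - 6) = 0.007837
L_1(4.1) = (4.1 - 2)/(3 - 2) × (4.1 - 4)/(3 - 4) × (4.1 - 5)/(3 - 5) × (4.1 - 6)/(3 - 6) = -0.059850
L_2(4.1) = (4.1 - 2)/(4 - 2) × (4.1 - 3)/(4 - 3) × (4.1 - 5)/(4 - 5) × (4.1 - 6)/(4 - 6) = 0.987525
L_3(4.1) = (4.1 - 2)/(5 - 2) × (4.1 - 3)/(5 - 3) × (4.1 - 4)/(5 - 4) × (4.1 - 6)/(5 - 6) = 0.073150
L_4(4.1) = (4.1 - 2)/(6 - 2) × (4.1 - 3)/(6 - 3) × (4.1 - 4)/(6 - 4) × (4.1 - 5)/(6 - 5) = -0.008662

P(4.1) = (-3)×L_0(4.1) + 13×L_1(4.1) + (-12)×L_2(4.1) + 0×L_3(4.1) + (-13)×L_4(4.1)
P(4.1) = -12.539250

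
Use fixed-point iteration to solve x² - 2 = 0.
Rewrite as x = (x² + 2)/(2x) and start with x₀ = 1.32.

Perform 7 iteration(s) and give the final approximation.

Equation: x² - 2 = 0
Fixed-point form: x = (x² + 2)/(2x)
x₀ = 1.32

x_1 = g(1.320000) = 1.417576
x_2 = g(1.417576) = 1.414218
x_3 = g(1.414218) = 1.414214
x_4 = g(1.414214) = 1.414214
x_5 = g(1.414214) = 1.414214
x_6 = g(1.414214) = 1.414214
x_7 = g(1.414214) = 1.414214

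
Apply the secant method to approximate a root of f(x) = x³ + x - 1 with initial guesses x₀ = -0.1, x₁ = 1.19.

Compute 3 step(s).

f(x) = x³ + x - 1
x₀ = -0.1, x₁ = 1.19

Secant formula: x_{n+1} = x_n - f(x_n)(x_n - x_{n-1})/(f(x_n) - f(x_{n-1}))

Iteration 1:
  f(-0.100000) = -1.101000
  f(1.190000) = 1.875159
  x_2 = 1.190000 - 1.875159×(1.190000 - (-0.100000))/(1.875159 - (-1.101000))
       = 0.377222
Iteration 2:
  f(1.190000) = 1.875159
  f(0.377222) = -0.569100
  x_3 = 0.377222 - (-0.569100)×(0.377222 - 1.190000)/(-0.569100 - 1.875159)
       = 0.566463
Iteration 3:
  f(0.377222) = -0.569100
  f(0.566463) = -0.251771
  x_4 = 0.566463 - (-0.251771)×(0.566463 - 0.377222)/(-0.251771 - (-0.569100))
       = 0.716607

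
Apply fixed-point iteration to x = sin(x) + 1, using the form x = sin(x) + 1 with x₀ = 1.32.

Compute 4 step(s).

Equation: x = sin(x) + 1
Fixed-point form: x = sin(x) + 1
x₀ = 1.32

x_1 = g(1.320000) = 1.968715
x_2 = g(1.968715) = 1.921869
x_3 = g(1.921869) = 1.939004
x_4 = g(1.939004) = 1.932974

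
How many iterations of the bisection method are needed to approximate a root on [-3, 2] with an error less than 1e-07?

We need (b-a)/2^n ≤ 1e-07
(2 - (-3))/2^n ≤ 1e-07
5/2^n ≤ 1e-07
2^n ≥ 50000000
n ≥ log₂(50000000) = 25.58
n ≥ 26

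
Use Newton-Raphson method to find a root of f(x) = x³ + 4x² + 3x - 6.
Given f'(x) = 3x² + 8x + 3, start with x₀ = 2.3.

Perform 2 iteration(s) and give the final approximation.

f(x) = x³ + 4x² + 3x - 6
f'(x) = 3x² + 8x + 3
x₀ = 2.3

Newton-Raphson formula: x_{n+1} = x_n - f(x_n)/f'(x_n)

Iteration 1:
  f(2.300000) = 34.227000
  f'(2.300000) = 37.270000
  x_1 = 2.300000 - 34.227000/37.270000 = 1.381647
Iteration 2:
  f(1.381647) = 8.418236
  f'(1.381647) = 19.780028
  x_2 = 1.381647 - 8.418236/19.780028 = 0.956055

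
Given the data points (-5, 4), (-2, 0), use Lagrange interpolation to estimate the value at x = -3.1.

Lagrange interpolation formula:
P(x) = Σ yᵢ × Lᵢ(x)
where Lᵢ(x) = Π_{j≠i} (x - xⱼ)/(xᵢ - xⱼ)

L_0(-3.1) = (-3.1 - (-2))/(-5 - (-2)) = 0.366667
L_1(-3.1) = (-3.1 - (-5))/(-2 - (-5)) = 0.633333

P(-3.1) = 4×L_0(-3.1) + 0×L_1(-3.1)
P(-3.1) = 1.466667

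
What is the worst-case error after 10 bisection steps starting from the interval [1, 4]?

Bisection error bound: |error| ≤ (b-a)/2^n
|error| ≤ (4 - 1)/2^10 = 3/2^10
|error| ≤ 0.0029296875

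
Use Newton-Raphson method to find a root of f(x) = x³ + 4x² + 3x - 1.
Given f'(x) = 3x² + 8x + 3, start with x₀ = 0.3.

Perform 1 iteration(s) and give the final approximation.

f(x) = x³ + 4x² + 3x - 1
f'(x) = 3x² + 8x + 3
x₀ = 0.3

Newton-Raphson formula: x_{n+1} = x_n - f(x_n)/f'(x_n)

Iteration 1:
  f(0.300000) = 0.287000
  f'(0.300000) = 5.670000
  x_1 = 0.300000 - 0.287000/5.670000 = 0.249383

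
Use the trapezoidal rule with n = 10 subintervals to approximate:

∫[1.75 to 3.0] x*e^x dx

f(x) = x*e^x
a = 1.75, b = 3.0, n = 10
h = (b - a)/n = 0.125000

Trapezoidal rule: (h/2)[f(x₀) + 2f(x₁) + 2f(x₂) + ... + f(xₙ)]

x_0 = 1.7500, f(x_0) = 10.070555, coefficient = 1
x_1 = 1.8750, f(x_1) = 12.226536, coefficient = 2
x_2 = 2.0000, f(x_2) = 14.778112, coefficient = 2
x_3 = 2.1250, f(x_3) = 17.792407, coefficient = 2
x_4 = 2.2500, f(x_4) = 21.347406, coefficient = 2
x_5 = 2.3750, f(x_5) = 25.533656, coefficient = 2
x_6 = 2.5000, f(x_6) = 30.456235, coefficient = 2
x_7 = 2.6250, f(x_7) = 36.237007, coefficient = 2
x_8 = 2.7500, f(x_8) = 43.017238, coefficient = 2
x_9 = 2.8750, f(x_9) = 50.960594, coefficient = 2
x_10 = 3.0000, f(x_10) = 60.256611, coefficient = 1

I ≈ (0.125000/2) × 575.025548 = 35.939097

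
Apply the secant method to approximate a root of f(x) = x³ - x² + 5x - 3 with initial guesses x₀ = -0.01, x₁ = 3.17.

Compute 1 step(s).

f(x) = x³ - x² + 5x - 3
x₀ = -0.01, x₁ = 3.17

Secant formula: x_{n+1} = x_n - f(x_n)(x_n - x_{n-1})/(f(x_n) - f(x_{n-1}))

Iteration 1:
  f(-0.010000) = -3.050101
  f(3.170000) = 34.656113
  x_2 = 3.170000 - 34.656113×(3.170000 - (-0.010000))/(34.656113 - (-3.050101))
       = 0.247234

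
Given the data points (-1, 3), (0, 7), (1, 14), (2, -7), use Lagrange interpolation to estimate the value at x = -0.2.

Lagrange interpolation formula:
P(x) = Σ yᵢ × Lᵢ(x)
where Lᵢ(x) = Π_{j≠i} (x - xⱼ)/(xᵢ - xⱼ)

L_0(-0.2) = (-0.2 - 0)/(-1 - 0) × (-0.2 - 1)/(-1 - 1) × (-0.2 - 2)/(-1 - 2) = 0.088000
L_1(-0.2) = (-0.2 - (-1))/(0 - (-1)) × (-0.2 - 1)/(0 - 1) × (-0.2 - 2)/(0 - 2) = 1.056000
L_2(-0.2) = (-0.2 - (-1))/(1 - (-1)) × (-0.2 - 0)/(1 - 0) × (-0.2 - 2)/(1 - 2) = -0.176000
L_3(-0.2) = (-0.2 - (-1))/(2 - (-1)) × (-0.2 - 0)/(2 - 0) × (-0.2 - 1)/(2 - 1) = 0.032000

P(-0.2) = 3×L_0(-0.2) + 7×L_1(-0.2) + 14×L_2(-0.2) + (-7)×L_3(-0.2)
P(-0.2) = 4.968000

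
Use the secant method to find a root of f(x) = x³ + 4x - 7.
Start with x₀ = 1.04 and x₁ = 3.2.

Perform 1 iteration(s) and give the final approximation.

f(x) = x³ + 4x - 7
x₀ = 1.04, x₁ = 3.2

Secant formula: x_{n+1} = x_n - f(x_n)(x_n - x_{n-1})/(f(x_n) - f(x_{n-1}))

Iteration 1:
  f(1.040000) = -1.715136
  f(3.200000) = 38.568000
  x_2 = 3.200000 - 38.568000×(3.200000 - 1.040000)/(38.568000 - (-1.715136))
       = 1.131966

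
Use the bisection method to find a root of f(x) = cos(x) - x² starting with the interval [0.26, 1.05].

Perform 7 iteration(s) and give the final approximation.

f(x) = cos(x) - x²
Initial interval: [0.26, 1.05]

Iteration 1:
  c_1 = (0.260000 + 1.050000)/2 = 0.655000
  f(c_1) = f(0.655000) = 0.364023
  f(a) × f(c) ≥ 0, new interval: [0.655000, 1.050000]
Iteration 2:
  c_2 = (0.655000 + 1.050000)/2 = 0.852500
  f(c_2) = f(0.852500) = -0.068653
  f(a) × f(c) < 0, new interval: [0.655000, 0.852500]
Iteration 3:
  c_3 = (0.655000 + 0.852500)/2 = 0.753750
  f(c_3) = f(0.753750) = 0.160989
  f(a) × f(c) ≥ 0, new interval: [0.753750, 0.852500]
Iteration 4:
  c_4 = (0.753750 + 0.852500)/2 = 0.803125
  f(c_4) = f(0.803125) = 0.049452
  f(a) × f(c) ≥ 0, new interval: [0.803125, 0.852500]
Iteration 5:
  c_5 = (0.803125 + 0.852500)/2 = 0.827813
  f(c_5) = f(0.827813) = -0.008785
  f(a) × f(c) < 0, new interval: [0.803125, 0.827813]
Iteration 6:
  c_6 = (0.803125 + 0.827813)/2 = 0.815469
  f(c_6) = f(0.815469) = 0.020538
  f(a) × f(c) ≥ 0, new interval: [0.815469, 0.827813]
Iteration 7:
  c_7 = (0.815469 + 0.827813)/2 = 0.821641
  f(c_7) = f(0.821641) = 0.005927
  f(a) × f(c) ≥ 0, new interval: [0.821641, 0.827813]

After 7 iteration(s), the approximation is c_7 = 0.821641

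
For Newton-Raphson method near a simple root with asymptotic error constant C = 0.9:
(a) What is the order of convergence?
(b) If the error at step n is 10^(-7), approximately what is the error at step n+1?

(a) Newton-Raphson has quadratic (order 2) convergence near simple roots.
    This means |e_{n+1}| ≈ C|e_n|².

(b) With |e_n| = 10^(-7) and C = 0.9:
    |e_{n+1}| ≈ 0.9 × (10^(-7))² = 0.9 × 10^(-14)

(a) 2 (quadratic); (b) |e_{n+1}| ≈ 9.000e-15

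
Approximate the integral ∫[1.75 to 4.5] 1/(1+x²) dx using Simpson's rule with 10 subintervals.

f(x) = 1/(1+x²)
a = 1.75, b = 4.5, n = 10
h = (b - a)/n = 0.275000

Simpson's rule: (h/3)[f(x₀) + 4f(x₁) + 2f(x₂) + ... + f(xₙ)]

x_0 = 1.7500, f(x_0) = 0.246154, coefficient = 1
x_1 = 2.0250, f(x_1) = 0.196054, coefficient = 4
x_2 = 2.3000, f(x_2) = 0.158983, coefficient = 2
x_3 = 2.5750, f(x_3) = 0.131051, coefficient = 4
x_4 = 2.8500, f(x_4) = 0.109619, coefficient = 2
x_5 = 3.1250, f(x_5) = 0.092888, coefficient = 4
x_6 = 3.4000, f(x_6) = 0.079618, coefficient = 2
x_7 = 3.6750, f(x_7) = 0.068939, coefficient = 4
x_8 = 3.9500, f(x_8) = 0.060232, coefficient = 2
x_9 = 4.2250, f(x_9) = 0.053049, coefficient = 4
x_10 = 4.5000, f(x_10) = 0.047059, coefficient = 1

I ≈ (0.275000/3) × 3.278039 = 0.300487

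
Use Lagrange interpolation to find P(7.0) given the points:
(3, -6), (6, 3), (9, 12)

Lagrange interpolation formula:
P(x) = Σ yᵢ × Lᵢ(x)
where Lᵢ(x) = Π_{j≠i} (x - xⱼ)/(xᵢ - xⱼ)

L_0(7.0) = (7.0 - 6)/(3 - 6) × (7.0 - 9)/(3 - 9) = -0.111111
L_1(7.0) = (7.0 - 3)/(6 - 3) × (7.0 - 9)/(6 - 9) = 0.888889
L_2(7.0) = (7.0 - 3)/(9 - 3) × (7.0 - 6)/(9 - 6) = 0.222222

P(7.0) = (-6)×L_0(7.0) + 3×L_1(7.0) + 12×L_2(7.0)
P(7.0) = 6.000000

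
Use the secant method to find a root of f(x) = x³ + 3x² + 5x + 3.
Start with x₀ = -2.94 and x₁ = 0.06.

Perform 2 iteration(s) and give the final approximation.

f(x) = x³ + 3x² + 5x + 3
x₀ = -2.94, x₁ = 0.06

Secant formula: x_{n+1} = x_n - f(x_n)(x_n - x_{n-1})/(f(x_n) - f(x_{n-1}))

Iteration 1:
  f(-2.940000) = -11.181384
  f(0.060000) = 3.311016
  x_2 = 0.060000 - 3.311016×(0.060000 - (-2.940000))/(3.311016 - (-11.181384))
       = -0.625397
Iteration 2:
  f(0.060000) = 3.311016
  f(-0.625397) = 0.801773
  x_3 = -0.625397 - 0.801773×(-0.625397 - 0.060000)/(0.801773 - 3.311016)
       = -0.844400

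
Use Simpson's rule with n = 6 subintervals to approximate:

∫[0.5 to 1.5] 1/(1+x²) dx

f(x) = 1/(1+x²)
a = 0.5, b = 1.5, n = 6
h = (b - a)/n = 0.166667

Simpson's rule: (h/3)[f(x₀) + 4f(x₁) + 2f(x₂) + ... + f(xₙ)]

x_0 = 0.5000, f(x_0) = 0.800000, coefficient = 1
x_1 = 0.6667, f(x_1) = 0.692308, coefficient = 4
x_2 = 0.8333, f(x_2) = 0.590164, coefficient = 2
x_3 = 1.0000, f(x_3) = 0.500000, coefficient = 4
x_4 = 1.1667, f(x_4) = 0.423529, coefficient = 2
x_5 = 1.3333, f(x_5) = 0.360000, coefficient = 4
x_6 = 1.5000, f(x_6) = 0.307692, coefficient = 1

I ≈ (0.166667/3) × 9.344310 = 0.519128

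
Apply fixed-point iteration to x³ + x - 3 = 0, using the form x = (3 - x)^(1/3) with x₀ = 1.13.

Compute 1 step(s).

Equation: x³ + x - 3 = 0
Fixed-point form: x = (3 - x)^(1/3)
x₀ = 1.13

x_1 = g(1.130000) = 1.232009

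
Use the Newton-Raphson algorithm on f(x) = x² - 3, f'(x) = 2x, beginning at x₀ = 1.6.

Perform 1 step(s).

f(x) = x² - 3
f'(x) = 2x
x₀ = 1.6

Newton-Raphson formula: x_{n+1} = x_n - f(x_n)/f'(x_n)

Iteration 1:
  f(1.600000) = -0.440000
  f'(1.600000) = 3.200000
  x_1 = 1.600000 - (-0.440000)/3.200000 = 1.737500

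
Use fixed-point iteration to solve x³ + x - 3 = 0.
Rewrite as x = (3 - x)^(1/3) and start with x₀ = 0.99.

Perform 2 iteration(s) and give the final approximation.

Equation: x³ + x - 3 = 0
Fixed-point form: x = (3 - x)^(1/3)
x₀ = 0.99

x_1 = g(0.990000) = 1.262017
x_2 = g(1.262017) = 1.202306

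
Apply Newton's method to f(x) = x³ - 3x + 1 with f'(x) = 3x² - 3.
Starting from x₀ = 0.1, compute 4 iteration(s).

f(x) = x³ - 3x + 1
f'(x) = 3x² - 3
x₀ = 0.1

Newton-Raphson formula: x_{n+1} = x_n - f(x_n)/f'(x_n)

Iteration 1:
  f(0.100000) = 0.701000
  f'(0.100000) = -2.970000
  x_1 = 0.100000 - 0.701000/(-2.970000) = 0.336027
Iteration 2:
  f(0.336027) = 0.029861
  f'(0.336027) = -2.661258
  x_2 = 0.336027 - 0.029861/(-2.661258) = 0.347248
Iteration 3:
  f(0.347248) = 0.000128
  f'(0.347248) = -2.638257
  x_3 = 0.347248 - 0.000128/(-2.638257) = 0.347296
Iteration 4:
  f(0.347296) = 0.000000
  f'(0.347296) = -2.638156
  x_4 = 0.347296 - 0.000000/(-2.638156) = 0.347296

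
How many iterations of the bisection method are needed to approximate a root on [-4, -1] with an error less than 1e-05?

We need (b-a)/2^n ≤ 1e-05
(-1 - (-4))/2^n ≤ 1e-05
3/2^n ≤ 1e-05
2^n ≥ 300000
n ≥ log₂(300000) = 18.19
n ≥ 19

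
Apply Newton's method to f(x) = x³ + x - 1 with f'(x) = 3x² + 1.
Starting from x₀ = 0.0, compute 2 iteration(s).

f(x) = x³ + x - 1
f'(x) = 3x² + 1
x₀ = 0.0

Newton-Raphson formula: x_{n+1} = x_n - f(x_n)/f'(x_n)

Iteration 1:
  f(0.000000) = -1.000000
  f'(0.000000) = 1.000000
  x_1 = 0.000000 - (-1.000000)/1.000000 = 1.000000
Iteration 2:
  f(1.000000) = 1.000000
  f'(1.000000) = 4.000000
  x_2 = 1.000000 - 1.000000/4.000000 = 0.750000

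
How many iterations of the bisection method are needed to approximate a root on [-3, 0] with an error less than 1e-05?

We need (b-a)/2^n ≤ 1e-05
(0 - (-3))/2^n ≤ 1e-05
3/2^n ≤ 1e-05
2^n ≥ 300000
n ≥ log₂(300000) = 18.19
n ≥ 19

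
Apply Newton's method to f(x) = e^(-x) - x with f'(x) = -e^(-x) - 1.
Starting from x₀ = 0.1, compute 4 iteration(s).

f(x) = e^(-x) - x
f'(x) = -e^(-x) - 1
x₀ = 0.1

Newton-Raphson formula: x_{n+1} = x_n - f(x_n)/f'(x_n)

Iteration 1:
  f(0.100000) = 0.804837
  f'(0.100000) = -1.904837
  x_1 = 0.100000 - 0.804837/(-1.904837) = 0.522523
Iteration 2:
  f(0.522523) = 0.070500
  f'(0.522523) = -1.593023
  x_2 = 0.522523 - 0.070500/(-1.593023) = 0.566778
Iteration 3:
  f(0.566778) = 0.000572
  f'(0.566778) = -1.567350
  x_3 = 0.566778 - 0.000572/(-1.567350) = 0.567143
Iteration 4:
  f(0.567143) = 0.000000
  f'(0.567143) = -1.567143
  x_4 = 0.567143 - 0.000000/(-1.567143) = 0.567143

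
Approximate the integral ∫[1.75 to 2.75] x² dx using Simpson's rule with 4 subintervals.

f(x) = x²
a = 1.75, b = 2.75, n = 4
h = (b - a)/n = 0.250000

Simpson's rule: (h/3)[f(x₀) + 4f(x₁) + 2f(x₂) + ... + f(xₙ)]

x_0 = 1.7500, f(x_0) = 3.062500, coefficient = 1
x_1 = 2.0000, f(x_1) = 4.000000, coefficient = 4
x_2 = 2.2500, f(x_2) = 5.062500, coefficient = 2
x_3 = 2.5000, f(x_3) = 6.250000, coefficient = 4
x_4 = 2.7500, f(x_4) = 7.562500, coefficient = 1

I ≈ (0.250000/3) × 61.750000 = 5.145833
Exact value: 5.145833
Error: 0.000000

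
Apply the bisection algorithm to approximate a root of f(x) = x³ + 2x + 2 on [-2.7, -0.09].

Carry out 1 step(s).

f(x) = x³ + 2x + 2
Initial interval: [-2.7, -0.09]

Iteration 1:
  c_1 = (-2.700000 + (-0.090000))/2 = -1.395000
  f(c_1) = f(-1.395000) = -3.504705
  f(a) × f(c) ≥ 0, new interval: [-1.395000, -0.090000]

After 1 iteration(s), the approximation is c_1 = -1.395000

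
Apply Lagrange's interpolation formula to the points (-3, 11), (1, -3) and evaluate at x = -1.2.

Lagrange interpolation formula:
P(x) = Σ yᵢ × Lᵢ(x)
where Lᵢ(x) = Π_{j≠i} (x - xⱼ)/(xᵢ - xⱼ)

L_0(-1.2) = (-1.2 - 1)/(-3 - 1) = 0.550000
L_1(-1.2) = (-1.2 - (-3))/(1 - (-3)) = 0.450000

P(-1.2) = 11×L_0(-1.2) + (-3)×L_1(-1.2)
P(-1.2) = 4.700000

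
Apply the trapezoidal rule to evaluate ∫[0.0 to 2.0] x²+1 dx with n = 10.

f(x) = x²+1
a = 0.0, b = 2.0, n = 10
h = (b - a)/n = 0.200000

Trapezoidal rule: (h/2)[f(x₀) + 2f(x₁) + 2f(x₂) + ... + f(xₙ)]

x_0 = 0.0000, f(x_0) = 1.000000, coefficient = 1
x_1 = 0.2000, f(x_1) = 1.040000, coefficient = 2
x_2 = 0.4000, f(x_2) = 1.160000, coefficient = 2
x_3 = 0.6000, f(x_3) = 1.360000, coefficient = 2
x_4 = 0.8000, f(x_4) = 1.640000, coefficient = 2
x_5 = 1.0000, f(x_5) = 2.000000, coefficient = 2
x_6 = 1.2000, f(x_6) = 2.440000, coefficient = 2
x_7 = 1.4000, f(x_7) = 2.960000, coefficient = 2
x_8 = 1.6000, f(x_8) = 3.560000, coefficient = 2
x_9 = 1.8000, f(x_9) = 4.240000, coefficient = 2
x_10 = 2.0000, f(x_10) = 5.000000, coefficient = 1

I ≈ (0.200000/2) × 46.800000 = 4.680000
Exact value: 4.666667
Error: 0.013333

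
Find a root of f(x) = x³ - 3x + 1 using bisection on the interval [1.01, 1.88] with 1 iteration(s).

f(x) = x³ - 3x + 1
Initial interval: [1.01, 1.88]

Iteration 1:
  c_1 = (1.010000 + 1.880000)/2 = 1.445000
  f(c_1) = f(1.445000) = -0.317804
  f(a) × f(c) ≥ 0, new interval: [1.445000, 1.880000]

After 1 iteration(s), the approximation is c_1 = 1.445000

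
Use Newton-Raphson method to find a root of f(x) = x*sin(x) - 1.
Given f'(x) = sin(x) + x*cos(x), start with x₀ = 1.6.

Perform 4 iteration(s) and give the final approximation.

f(x) = x*sin(x) - 1
f'(x) = sin(x) + x*cos(x)
x₀ = 1.6

Newton-Raphson formula: x_{n+1} = x_n - f(x_n)/f'(x_n)

Iteration 1:
  f(1.600000) = 0.599318
  f'(1.600000) = 0.952854
  x_1 = 1.600000 - 0.599318/0.952854 = 0.971029
Iteration 2:
  f(0.971029) = -0.198448
  f'(0.971029) = 1.373565
  x_2 = 0.971029 - (-0.198448)/1.373565 = 1.115505
Iteration 3:
  f(1.115505) = 0.001872
  f'(1.115505) = 1.388647
  x_3 = 1.115505 - 0.001872/1.388647 = 1.114157
Iteration 4:
  f(1.114157) = 0.000000
  f'(1.114157) = 1.388809
  x_4 = 1.114157 - 0.000000/1.388809 = 1.114157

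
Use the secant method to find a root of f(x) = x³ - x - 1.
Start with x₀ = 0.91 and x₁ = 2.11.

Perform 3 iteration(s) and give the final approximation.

f(x) = x³ - x - 1
x₀ = 0.91, x₁ = 2.11

Secant formula: x_{n+1} = x_n - f(x_n)(x_n - x_{n-1})/(f(x_n) - f(x_{n-1}))

Iteration 1:
  f(0.910000) = -1.156429
  f(2.110000) = 6.283931
  x_2 = 2.110000 - 6.283931×(2.110000 - 0.910000)/(6.283931 - (-1.156429))
       = 1.096512
Iteration 2:
  f(2.110000) = 6.283931
  f(1.096512) = -0.778134
  x_3 = 1.096512 - (-0.778134)×(1.096512 - 2.110000)/(-0.778134 - 6.283931)
       = 1.208183
Iteration 3:
  f(1.096512) = -0.778134
  f(1.208183) = -0.444591
  x_4 = 1.208183 - (-0.444591)×(1.208183 - 1.096512)/(-0.444591 - (-0.778134))
       = 1.357033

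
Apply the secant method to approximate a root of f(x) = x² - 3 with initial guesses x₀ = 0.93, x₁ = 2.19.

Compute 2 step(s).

f(x) = x² - 3
x₀ = 0.93, x₁ = 2.19

Secant formula: x_{n+1} = x_n - f(x_n)(x_n - x_{n-1})/(f(x_n) - f(x_{n-1}))

Iteration 1:
  f(0.930000) = -2.135100
  f(2.190000) = 1.796100
  x_2 = 2.190000 - 1.796100×(2.190000 - 0.930000)/(1.796100 - (-2.135100))
       = 1.614327
Iteration 2:
  f(2.190000) = 1.796100
  f(1.614327) = -0.393949
  x_3 = 1.614327 - (-0.393949)×(1.614327 - 2.190000)/(-0.393949 - 1.796100)
       = 1.717880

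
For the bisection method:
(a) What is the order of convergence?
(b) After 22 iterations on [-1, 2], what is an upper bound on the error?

(a) Bisection has linear (order 1) convergence; the error is halved each step.

(b) Error bound = (b-a)/2^n = (2 - (-1))/2^{22}
    = 3/2^{22}

(a) 1 (linear); (b) error ≤ 7.15e-07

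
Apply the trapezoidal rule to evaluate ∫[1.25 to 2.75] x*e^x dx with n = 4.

f(x) = x*e^x
a = 1.25, b = 2.75, n = 4
h = (b - a)/n = 0.375000

Trapezoidal rule: (h/2)[f(x₀) + 2f(x₁) + 2f(x₂) + ... + f(xₙ)]

x_0 = 1.2500, f(x_0) = 4.362929, coefficient = 1
x_1 = 1.6250, f(x_1) = 8.252431, coefficient = 2
x_2 = 2.0000, f(x_2) = 14.778112, coefficient = 2
x_3 = 2.3750, f(x_3) = 25.533656, coefficient = 2
x_4 = 2.7500, f(x_4) = 43.017238, coefficient = 1

I ≈ (0.375000/2) × 144.508565 = 27.095356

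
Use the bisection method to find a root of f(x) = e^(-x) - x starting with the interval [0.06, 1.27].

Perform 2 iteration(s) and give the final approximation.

f(x) = e^(-x) - x
Initial interval: [0.06, 1.27]

Iteration 1:
  c_1 = (0.060000 + 1.270000)/2 = 0.665000
  f(c_1) = f(0.665000) = -0.150726
  f(a) × f(c) < 0, new interval: [0.060000, 0.665000]
Iteration 2:
  c_2 = (0.060000 + 0.665000)/2 = 0.362500
  f(c_2) = f(0.362500) = 0.333434
  f(a) × f(c) ≥ 0, new interval: [0.362500, 0.665000]

After 2 iteration(s), the approximation is c_2 = 0.362500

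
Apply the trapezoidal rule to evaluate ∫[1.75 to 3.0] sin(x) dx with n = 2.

f(x) = sin(x)
a = 1.75, b = 3.0, n = 2
h = (b - a)/n = 0.625000

Trapezoidal rule: (h/2)[f(x₀) + 2f(x₁) + 2f(x₂) + ... + f(xₙ)]

x_0 = 1.7500, f(x_0) = 0.983986, coefficient = 1
x_1 = 2.3750, f(x_1) = 0.693685, coefficient = 2
x_2 = 3.0000, f(x_2) = 0.141120, coefficient = 1

I ≈ (0.625000/2) × 2.512476 = 0.785149
Exact value: 0.811746
Error: 0.026598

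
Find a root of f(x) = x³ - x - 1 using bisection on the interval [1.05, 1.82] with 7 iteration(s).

f(x) = x³ - x - 1
Initial interval: [1.05, 1.82]

Iteration 1:
  c_1 = (1.050000 + 1.820000)/2 = 1.435000
  f(c_1) = f(1.435000) = 0.519988
  f(a) × f(c) < 0, new interval: [1.050000, 1.435000]
Iteration 2:
  c_2 = (1.050000 + 1.435000)/2 = 1.242500
  f(c_2) = f(1.242500) = -0.324321
  f(a) × f(c) ≥ 0, new interval: [1.242500, 1.435000]
Iteration 3:
  c_3 = (1.242500 + 1.435000)/2 = 1.338750
  f(c_3) = f(1.338750) = 0.060627
  f(a) × f(c) < 0, new interval: [1.242500, 1.338750]
Iteration 4:
  c_4 = (1.242500 + 1.338750)/2 = 1.290625
  f(c_4) = f(1.290625) = -0.140814
  f(a) × f(c) ≥ 0, new interval: [1.290625, 1.338750]
Iteration 5:
  c_5 = (1.290625 + 1.338750)/2 = 1.314688
  f(c_5) = f(1.314688) = -0.042377
  f(a) × f(c) ≥ 0, new interval: [1.314688, 1.338750]
Iteration 6:
  c_6 = (1.314688 + 1.338750)/2 = 1.326719
  f(c_6) = f(1.326719) = 0.008549
  f(a) × f(c) < 0, new interval: [1.314688, 1.326719]
Iteration 7:
  c_7 = (1.314688 + 1.326719)/2 = 1.320703
  f(c_7) = f(1.320703) = -0.017058
  f(a) × f(c) ≥ 0, new interval: [1.320703, 1.326719]

After 7 iteration(s), the approximation is c_7 = 1.320703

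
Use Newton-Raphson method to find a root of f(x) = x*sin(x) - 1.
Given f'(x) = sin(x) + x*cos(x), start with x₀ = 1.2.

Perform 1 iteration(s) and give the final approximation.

f(x) = x*sin(x) - 1
f'(x) = sin(x) + x*cos(x)
x₀ = 1.2

Newton-Raphson formula: x_{n+1} = x_n - f(x_n)/f'(x_n)

Iteration 1:
  f(1.200000) = 0.118447
  f'(1.200000) = 1.366868
  x_1 = 1.200000 - 0.118447/1.366868 = 1.113344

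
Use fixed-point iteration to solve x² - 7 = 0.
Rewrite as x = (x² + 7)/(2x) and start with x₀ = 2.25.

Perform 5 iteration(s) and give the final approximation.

Equation: x² - 7 = 0
Fixed-point form: x = (x² + 7)/(2x)
x₀ = 2.25

x_1 = g(2.250000) = 2.680556
x_2 = g(2.680556) = 2.645977
x_3 = g(2.645977) = 2.645751
x_4 = g(2.645751) = 2.645751
x_5 = g(2.645751) = 2.645751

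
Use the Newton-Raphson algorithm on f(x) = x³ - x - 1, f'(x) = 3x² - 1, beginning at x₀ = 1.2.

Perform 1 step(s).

f(x) = x³ - x - 1
f'(x) = 3x² - 1
x₀ = 1.2

Newton-Raphson formula: x_{n+1} = x_n - f(x_n)/f'(x_n)

Iteration 1:
  f(1.200000) = -0.472000
  f'(1.200000) = 3.320000
  x_1 = 1.200000 - (-0.472000)/3.320000 = 1.342169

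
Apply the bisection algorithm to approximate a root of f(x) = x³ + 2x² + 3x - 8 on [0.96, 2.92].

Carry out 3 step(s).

f(x) = x³ + 2x² + 3x - 8
Initial interval: [0.96, 2.92]

Iteration 1:
  c_1 = (0.960000 + 2.920000)/2 = 1.940000
  f(c_1) = f(1.940000) = 12.648584
  f(a) × f(c) < 0, new interval: [0.960000, 1.940000]
Iteration 2:
  c_2 = (0.960000 + 1.940000)/2 = 1.450000
  f(c_2) = f(1.450000) = 3.603625
  f(a) × f(c) < 0, new interval: [0.960000, 1.450000]
Iteration 3:
  c_3 = (0.960000 + 1.450000)/2 = 1.205000
  f(c_3) = f(1.205000) = 0.268740
  f(a) × f(c) < 0, new interval: [0.960000, 1.205000]

After 3 iteration(s), the approximation is c_3 = 1.205000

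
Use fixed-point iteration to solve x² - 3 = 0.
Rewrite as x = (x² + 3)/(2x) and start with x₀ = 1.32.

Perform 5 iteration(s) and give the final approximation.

Equation: x² - 3 = 0
Fixed-point form: x = (x² + 3)/(2x)
x₀ = 1.32

x_1 = g(1.320000) = 1.796364
x_2 = g(1.796364) = 1.733202
x_3 = g(1.733202) = 1.732051
x_4 = g(1.732051) = 1.732051
x_5 = g(1.732051) = 1.732051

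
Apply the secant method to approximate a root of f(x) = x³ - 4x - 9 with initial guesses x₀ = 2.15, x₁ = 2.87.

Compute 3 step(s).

f(x) = x³ - 4x - 9
x₀ = 2.15, x₁ = 2.87

Secant formula: x_{n+1} = x_n - f(x_n)(x_n - x_{n-1})/(f(x_n) - f(x_{n-1}))

Iteration 1:
  f(2.150000) = -7.661625
  f(2.870000) = 3.159903
  x_2 = 2.870000 - 3.159903×(2.870000 - 2.150000)/(3.159903 - (-7.661625))
       = 2.659759
Iteration 2:
  f(2.870000) = 3.159903
  f(2.659759) = -0.823057
  x_3 = 2.659759 - (-0.823057)×(2.659759 - 2.870000)/(-0.823057 - 3.159903)
       = 2.703204
Iteration 3:
  f(2.659759) = -0.823057
  f(2.703204) = -0.059660
  x_4 = 2.703204 - (-0.059660)×(2.703204 - 2.659759)/(-0.059660 - (-0.823057))
       = 2.706599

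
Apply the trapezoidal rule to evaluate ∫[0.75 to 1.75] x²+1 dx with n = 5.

f(x) = x²+1
a = 0.75, b = 1.75, n = 5
h = (b - a)/n = 0.200000

Trapezoidal rule: (h/2)[f(x₀) + 2f(x₁) + 2f(x₂) + ... + f(xₙ)]

x_0 = 0.7500, f(x_0) = 1.562500, coefficient = 1
x_1 = 0.9500, f(x_1) = 1.902500, coefficient = 2
x_2 = 1.1500, f(x_2) = 2.322500, coefficient = 2
x_3 = 1.3500, f(x_3) = 2.822500, coefficient = 2
x_4 = 1.5500, f(x_4) = 3.402500, coefficient = 2
x_5 = 1.7500, f(x_5) = 4.062500, coefficient = 1

I ≈ (0.200000/2) × 26.525000 = 2.652500
Exact value: 2.645833
Error: 0.006667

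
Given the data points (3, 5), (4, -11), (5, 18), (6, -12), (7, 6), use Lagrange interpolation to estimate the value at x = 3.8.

Lagrange interpolation formula:
P(x) = Σ yᵢ × Lᵢ(x)
where Lᵢ(x) = Π_{j≠i} (x - xⱼ)/(xᵢ - xⱼ)

L_0(3.8) = (3.8 - 4)/(3 - 4) × (3.8 - 5)/(3 - 5) × (3.8 - 6)/(3 - 6) × (3.8 - 7)/(3 - 7) = 0.070400
L_1(3.8) = (3.8 - 3)/(4 - 3) × (3.8 - 5)/(4 - 5) × (3.8 - 6)/(4 - 6) × (3.8 - 7)/(4 - 7) = 1.126400
L_2(3.8) = (3.8 - 3)/(5 - 3) × (3.8 - 4)/(5 - 4) × (3.8 - 6)/(5 - 6) × (3.8 - 7)/(5 - 7) = -0.281600
L_3(3.8) = (3.8 - 3)/(6 - 3) × (3.8 - 4)/(6 - 4) × (3.8 - 5)/(6 - 5) × (3.8 - 7)/(6 - 7) = 0.102400
L_4(3.8) = (3.8 - 3)/(7 - 3) × (3.8 - 4)/(7 - 4) × (3.8 - 5)/(7 - 5) × (3.8 - 6)/(7 - 6) = -0.017600

P(3.8) = 5×L_0(3.8) + (-11)×L_1(3.8) + 18×L_2(3.8) + (-12)×L_3(3.8) + 6×L_4(3.8)
P(3.8) = -18.441600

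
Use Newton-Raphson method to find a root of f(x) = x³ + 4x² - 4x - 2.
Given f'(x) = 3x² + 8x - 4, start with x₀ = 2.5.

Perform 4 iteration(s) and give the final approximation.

f(x) = x³ + 4x² - 4x - 2
f'(x) = 3x² + 8x - 4
x₀ = 2.5

Newton-Raphson formula: x_{n+1} = x_n - f(x_n)/f'(x_n)

Iteration 1:
  f(2.500000) = 28.625000
  f'(2.500000) = 34.750000
  x_1 = 2.500000 - 28.625000/34.750000 = 1.676259
Iteration 2:
  f(1.676259) = 7.244367
  f'(1.676259) = 17.839605
  x_2 = 1.676259 - 7.244367/17.839605 = 1.270176
Iteration 3:
  f(1.270176) = 1.421914
  f'(1.270176) = 11.001443
  x_3 = 1.270176 - 1.421914/11.001443 = 1.140928
Iteration 4:
  f(1.140928) = 0.128316
  f'(1.140928) = 9.032568
  x_4 = 1.140928 - 0.128316/9.032568 = 1.126722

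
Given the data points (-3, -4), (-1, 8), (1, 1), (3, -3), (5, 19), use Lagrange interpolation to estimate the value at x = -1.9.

Lagrange interpolation formula:
P(x) = Σ yᵢ × Lᵢ(x)
where Lᵢ(x) = Π_{j≠i} (x - xⱼ)/(xᵢ - xⱼ)

L_0(-1.9) = (-1.9 - (-1))/(-3 - (-1)) × (-1.9 - 1)/(-3 - 1) × (-1.9 - 3)/(-3 - 3) × (-1.9 - 5)/(-3 - 5) = 0.229802
L_1(-1.9) = (-1.9 - (-3))/(-1 - (-3)) × (-1.9 - 1)/(-1 - 1) × (-1.9 - 3)/(-1 - 3) × (-1.9 - 5)/(-1 - 5) = 1.123478
L_2(-1.9) = (-1.9 - (-3))/(1 - (-3)) × (-1.9 - (-1))/(1 - (-1)) × (-1.9 - 3)/(1 - 3) × (-1.9 - 5)/(1 - 5) = -0.522998
L_3(-1.9) = (-1.9 - (-3))/(3 - (-3)) × (-1.9 - (-1))/(3 - (-1)) × (-1.9 - 1)/(3 - 1) × (-1.9 - 5)/(3 - 5) = 0.206353
L_4(-1.9) = (-1.9 - (-3))/(5 - (-3)) × (-1.9 - (-1))/(5 - (-1)) × (-1.9 - 1)/(5 - 1) × (-1.9 - 3)/(5 - 3) = -0.036635

P(-1.9) = (-4)×L_0(-1.9) + 8×L_1(-1.9) + 1×L_2(-1.9) + (-3)×L_3(-1.9) + 19×L_4(-1.9)
P(-1.9) = 6.230490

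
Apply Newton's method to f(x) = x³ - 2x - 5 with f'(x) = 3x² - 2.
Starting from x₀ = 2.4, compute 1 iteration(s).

f(x) = x³ - 2x - 5
f'(x) = 3x² - 2
x₀ = 2.4

Newton-Raphson formula: x_{n+1} = x_n - f(x_n)/f'(x_n)

Iteration 1:
  f(2.400000) = 4.024000
  f'(2.400000) = 15.280000
  x_1 = 2.400000 - 4.024000/15.280000 = 2.136649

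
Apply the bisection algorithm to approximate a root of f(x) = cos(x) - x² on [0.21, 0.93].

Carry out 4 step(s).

f(x) = cos(x) - x²
Initial interval: [0.21, 0.93]

Iteration 1:
  c_1 = (0.210000 + 0.930000)/2 = 0.570000
  f(c_1) = f(0.570000) = 0.517001
  f(a) × f(c) ≥ 0, new interval: [0.570000, 0.930000]
Iteration 2:
  c_2 = (0.570000 + 0.930000)/2 = 0.750000
  f(c_2) = f(0.750000) = 0.169189
  f(a) × f(c) ≥ 0, new interval: [0.750000, 0.930000]
Iteration 3:
  c_3 = (0.750000 + 0.930000)/2 = 0.840000
  f(c_3) = f(0.840000) = -0.038137
  f(a) × f(c) < 0, new interval: [0.750000, 0.840000]
Iteration 4:
  c_4 = (0.750000 + 0.840000)/2 = 0.795000
  f(c_4) = f(0.795000) = 0.068260
  f(a) × f(c) ≥ 0, new interval: [0.795000, 0.840000]

After 4 iteration(s), the approximation is c_4 = 0.795000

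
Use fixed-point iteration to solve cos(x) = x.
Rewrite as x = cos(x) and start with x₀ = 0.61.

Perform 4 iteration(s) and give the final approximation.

Equation: cos(x) = x
Fixed-point form: x = cos(x)
x₀ = 0.61

x_1 = g(0.610000) = 0.819648
x_2 = g(0.819648) = 0.682479
x_3 = g(0.682479) = 0.776012
x_4 = g(0.776012) = 0.713713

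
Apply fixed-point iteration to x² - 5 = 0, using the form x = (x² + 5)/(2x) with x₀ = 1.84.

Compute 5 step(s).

Equation: x² - 5 = 0
Fixed-point form: x = (x² + 5)/(2x)
x₀ = 1.84

x_1 = g(1.840000) = 2.278696
x_2 = g(2.278696) = 2.236467
x_3 = g(2.236467) = 2.236068
x_4 = g(2.236068) = 2.236068
x_5 = g(2.236068) = 2.236068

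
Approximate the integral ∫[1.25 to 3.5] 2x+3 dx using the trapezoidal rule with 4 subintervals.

f(x) = 2x+3
a = 1.25, b = 3.5, n = 4
h = (b - a)/n = 0.562500

Trapezoidal rule: (h/2)[f(x₀) + 2f(x₁) + 2f(x₂) + ... + f(xₙ)]

x_0 = 1.2500, f(x_0) = 5.500000, coefficient = 1
x_1 = 1.8125, f(x_1) = 6.625000, coefficient = 2
x_2 = 2.3750, f(x_2) = 7.750000, coefficient = 2
x_3 = 2.9375, f(x_3) = 8.875000, coefficient = 2
x_4 = 3.5000, f(x_4) = 10.000000, coefficient = 1

I ≈ (0.562500/2) × 62.000000 = 17.437500
Exact value: 17.437500
Error: 0.000000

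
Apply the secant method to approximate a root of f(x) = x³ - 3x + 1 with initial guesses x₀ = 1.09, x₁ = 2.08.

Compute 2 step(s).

f(x) = x³ - 3x + 1
x₀ = 1.09, x₁ = 2.08

Secant formula: x_{n+1} = x_n - f(x_n)(x_n - x_{n-1})/(f(x_n) - f(x_{n-1}))

Iteration 1:
  f(1.090000) = -0.974971
  f(2.080000) = 3.758912
  x_2 = 2.080000 - 3.758912×(2.080000 - 1.090000)/(3.758912 - (-0.974971))
       = 1.293896
Iteration 2:
  f(2.080000) = 3.758912
  f(1.293896) = -0.715490
  x_3 = 1.293896 - (-0.715490)×(1.293896 - 2.080000)/(-0.715490 - 3.758912)
       = 1.419600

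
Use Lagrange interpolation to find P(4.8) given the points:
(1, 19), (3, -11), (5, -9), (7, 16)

Lagrange interpolation formula:
P(x) = Σ yᵢ × Lᵢ(x)
where Lᵢ(x) = Π_{j≠i} (x - xⱼ)/(xᵢ - xⱼ)

L_0(4.8) = (4.8 - 3)/(1 - 3) × (4.8 - 5)/(1 - 5) × (4.8 - 7)/(1 - 7) = -0.016500
L_1(4.8) = (4.8 - 1)/(3 - 1) × (4.8 - 5)/(3 - 5) × (4.8 - 7)/(3 - 7) = 0.104500
L_2(4.8) = (4.8 - 1)/(5 - 1) × (4.8 - 3)/(5 - 3) × (4.8 - 7)/(5 - 7) = 0.940500
L_3(4.8) = (4.8 - 1)/(7 - 1) × (4.8 - 3)/(7 - 3) × (4.8 - 5)/(7 - 5) = -0.028500

P(4.8) = 19×L_0(4.8) + (-11)×L_1(4.8) + (-9)×L_2(4.8) + 16×L_3(4.8)
P(4.8) = -10.383500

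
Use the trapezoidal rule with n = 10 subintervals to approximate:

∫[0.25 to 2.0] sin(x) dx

f(x) = sin(x)
a = 0.25, b = 2.0, n = 10
h = (b - a)/n = 0.175000

Trapezoidal rule: (h/2)[f(x₀) + 2f(x₁) + 2f(x₂) + ... + f(xₙ)]

x_0 = 0.2500, f(x_0) = 0.247404, coefficient = 1
x_1 = 0.4250, f(x_1) = 0.412321, coefficient = 2
x_2 = 0.6000, f(x_2) = 0.564642, coefficient = 2
x_3 = 0.7750, f(x_3) = 0.699716, coefficient = 2
x_4 = 0.9500, f(x_4) = 0.813416, coefficient = 2
x_5 = 1.1250, f(x_5) = 0.902268, coefficient = 2
x_6 = 1.3000, f(x_6) = 0.963558, coefficient = 2
x_7 = 1.4750, f(x_7) = 0.995415, coefficient = 2
x_8 = 1.6500, f(x_8) = 0.996865, coefficient = 2
x_9 = 1.8250, f(x_9) = 0.967864, coefficient = 2
x_10 = 2.0000, f(x_10) = 0.909297, coefficient = 1

I ≈ (0.175000/2) × 15.788830 = 1.381523
Exact value: 1.385059
Error: 0.003537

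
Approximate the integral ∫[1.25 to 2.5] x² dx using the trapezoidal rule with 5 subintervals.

f(x) = x²
a = 1.25, b = 2.5, n = 5
h = (b - a)/n = 0.250000

Trapezoidal rule: (h/2)[f(x₀) + 2f(x₁) + 2f(x₂) + ... + f(xₙ)]

x_0 = 1.2500, f(x_0) = 1.562500, coefficient = 1
x_1 = 1.5000, f(x_1) = 2.250000, coefficient = 2
x_2 = 1.7500, f(x_2) = 3.062500, coefficient = 2
x_3 = 2.0000, f(x_3) = 4.000000, coefficient = 2
x_4 = 2.2500, f(x_4) = 5.062500, coefficient = 2
x_5 = 2.5000, f(x_5) = 6.250000, coefficient = 1

I ≈ (0.250000/2) × 36.562500 = 4.570312
Exact value: 4.557292
Error: 0.013021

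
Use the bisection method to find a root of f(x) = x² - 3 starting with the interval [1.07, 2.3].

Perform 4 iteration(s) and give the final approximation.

f(x) = x² - 3
Initial interval: [1.07, 2.3]

Iteration 1:
  c_1 = (1.070000 + 2.300000)/2 = 1.685000
  f(c_1) = f(1.685000) = -0.160775
  f(a) × f(c) ≥ 0, new interval: [1.685000, 2.300000]
Iteration 2:
  c_2 = (1.685000 + 2.300000)/2 = 1.992500
  f(c_2) = f(1.992500) = 0.970056
  f(a) × f(c) < 0, new interval: [1.685000, 1.992500]
Iteration 3:
  c_3 = (1.685000 + 1.992500)/2 = 1.838750
  f(c_3) = f(1.838750) = 0.381002
  f(a) × f(c) < 0, new interval: [1.685000, 1.838750]
Iteration 4:
  c_4 = (1.685000 + 1.838750)/2 = 1.761875
  f(c_4) = f(1.761875) = 0.104204
  f(a) × f(c) < 0, new interval: [1.685000, 1.761875]

After 4 iteration(s), the approximation is c_4 = 1.761875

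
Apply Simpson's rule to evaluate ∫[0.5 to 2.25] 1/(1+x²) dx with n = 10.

f(x) = 1/(1+x²)
a = 0.5, b = 2.25, n = 10
h = (b - a)/n = 0.175000

Simpson's rule: (h/3)[f(x₀) + 4f(x₁) + 2f(x₂) + ... + f(xₙ)]

x_0 = 0.5000, f(x_0) = 0.800000, coefficient = 1
x_1 = 0.6750, f(x_1) = 0.686990, coefficient = 4
x_2 = 0.8500, f(x_2) = 0.580552, coefficient = 2
x_3 = 1.0250, f(x_3) = 0.487656, coefficient = 4
x_4 = 1.2000, f(x_4) = 0.409836, coefficient = 2
x_5 = 1.3750, f(x_5) = 0.345946, coefficient = 4
x_6 = 1.5500, f(x_6) = 0.293902, coefficient = 2
x_7 = 1.7250, f(x_7) = 0.251533, coefficient = 4
x_8 = 1.9000, f(x_8) = 0.216920, coefficient = 2
x_9 = 2.0750, f(x_9) = 0.188479, coefficient = 4
x_10 = 2.2500, f(x_10) = 0.164948, coefficient = 1

I ≈ (0.175000/3) × 11.809783 = 0.688904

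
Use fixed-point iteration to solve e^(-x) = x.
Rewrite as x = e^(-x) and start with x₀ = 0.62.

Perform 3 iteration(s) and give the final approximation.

Equation: e^(-x) = x
Fixed-point form: x = e^(-x)
x₀ = 0.62

x_1 = g(0.620000) = 0.537944
x_2 = g(0.537944) = 0.583947
x_3 = g(0.583947) = 0.557693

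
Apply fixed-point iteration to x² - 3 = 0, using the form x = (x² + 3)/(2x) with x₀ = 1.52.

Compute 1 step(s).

Equation: x² - 3 = 0
Fixed-point form: x = (x² + 3)/(2x)
x₀ = 1.52

x_1 = g(1.520000) = 1.746842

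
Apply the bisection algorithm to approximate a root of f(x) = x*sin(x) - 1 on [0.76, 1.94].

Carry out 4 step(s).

f(x) = x*sin(x) - 1
Initial interval: [0.76, 1.94]

Iteration 1:
  c_1 = (0.760000 + 1.940000)/2 = 1.350000
  f(c_1) = f(1.350000) = 0.317227
  f(a) × f(c) < 0, new interval: [0.760000, 1.350000]
Iteration 2:
  c_2 = (0.760000 + 1.350000)/2 = 1.055000
  f(c_2) = f(1.055000) = -0.082255
  f(a) × f(c) ≥ 0, new interval: [1.055000, 1.350000]
Iteration 3:
  c_3 = (1.055000 + 1.350000)/2 = 1.202500
  f(c_3) = f(1.202500) = 0.121863
  f(a) × f(c) < 0, new interval: [1.055000, 1.202500]
Iteration 4:
  c_4 = (1.055000 + 1.202500)/2 = 1.128750
  f(c_4) = f(1.128750) = 0.020252
  f(a) × f(c) < 0, new interval: [1.055000, 1.128750]

After 4 iteration(s), the approximation is c_4 = 1.128750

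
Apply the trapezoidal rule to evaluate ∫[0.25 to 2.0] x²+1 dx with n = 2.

f(x) = x²+1
a = 0.25, b = 2.0, n = 2
h = (b - a)/n = 0.875000

Trapezoidal rule: (h/2)[f(x₀) + 2f(x₁) + 2f(x₂) + ... + f(xₙ)]

x_0 = 0.2500, f(x_0) = 1.062500, coefficient = 1
x_1 = 1.1250, f(x_1) = 2.265625, coefficient = 2
x_2 = 2.0000, f(x_2) = 5.000000, coefficient = 1

I ≈ (0.875000/2) × 10.593750 = 4.634766
Exact value: 4.411458
Error: 0.223307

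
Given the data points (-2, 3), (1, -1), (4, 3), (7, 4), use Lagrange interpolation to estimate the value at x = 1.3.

Lagrange interpolation formula:
P(x) = Σ yᵢ × Lᵢ(x)
where Lᵢ(x) = Π_{j≠i} (x - xⱼ)/(xᵢ - xⱼ)

L_0(1.3) = (1.3 - 1)/(-2 - 1) × (1.3 - 4)/(-2 - 4) × (1.3 - 7)/(-2 - 7) = -0.028500
L_1(1.3) = (1.3 - (-2))/(1 - (-2)) × (1.3 - 4)/(1 - 4) × (1.3 - 7)/(1 - 7) = 0.940500
L_2(1.3) = (1.3 - (-2))/(4 - (-2)) × (1.3 - 1)/(4 - 1) × (1.3 - 7)/(4 - 7) = 0.104500
L_3(1.3) = (1.3 - (-2))/(7 - (-2)) × (1.3 - 1)/(7 - 1) × (1.3 - 4)/(7 - 4) = -0.016500

P(1.3) = 3×L_0(1.3) + (-1)×L_1(1.3) + 3×L_2(1.3) + 4×L_3(1.3)
P(1.3) = -0.778500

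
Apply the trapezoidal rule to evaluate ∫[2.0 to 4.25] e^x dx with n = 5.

f(x) = e^x
a = 2.0, b = 4.25, n = 5
h = (b - a)/n = 0.450000

Trapezoidal rule: (h/2)[f(x₀) + 2f(x₁) + 2f(x₂) + ... + f(xₙ)]

x_0 = 2.0000, f(x_0) = 7.389056, coefficient = 1
x_1 = 2.4500, f(x_1) = 11.588347, coefficient = 2
x_2 = 2.9000, f(x_2) = 18.174145, coefficient = 2
x_3 = 3.3500, f(x_3) = 28.502734, coefficient = 2
x_4 = 3.8000, f(x_4) = 44.701184, coefficient = 2
x_5 = 4.2500, f(x_5) = 70.105412, coefficient = 1

I ≈ (0.450000/2) × 283.427289 = 63.771140
Exact value: 62.716356
Error: 1.054784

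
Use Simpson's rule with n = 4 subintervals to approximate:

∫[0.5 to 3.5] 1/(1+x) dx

f(x) = 1/(1+x)
a = 0.5, b = 3.5, n = 4
h = (b - a)/n = 0.750000

Simpson's rule: (h/3)[f(x₀) + 4f(x₁) + 2f(x₂) + ... + f(xₙ)]

x_0 = 0.5000, f(x_0) = 0.666667, coefficient = 1
x_1 = 1.2500, f(x_1) = 0.444444, coefficient = 4
x_2 = 2.0000, f(x_2) = 0.333333, coefficient = 2
x_3 = 2.7500, f(x_3) = 0.266667, coefficient = 4
x_4 = 3.5000, f(x_4) = 0.222222, coefficient = 1

I ≈ (0.750000/3) × 4.400000 = 1.100000
Exact value: 1.098612
Error: 0.001388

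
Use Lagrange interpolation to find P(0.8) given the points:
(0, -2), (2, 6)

Lagrange interpolation formula:
P(x) = Σ yᵢ × Lᵢ(x)
where Lᵢ(x) = Π_{j≠i} (x - xⱼ)/(xᵢ - xⱼ)

L_0(0.8) = (0.8 - 2)/(0 - 2) = 0.600000
L_1(0.8) = (0.8 - 0)/(2 - 0) = 0.400000

P(0.8) = (-2)×L_0(0.8) + 6×L_1(0.8)
P(0.8) = 1.200000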